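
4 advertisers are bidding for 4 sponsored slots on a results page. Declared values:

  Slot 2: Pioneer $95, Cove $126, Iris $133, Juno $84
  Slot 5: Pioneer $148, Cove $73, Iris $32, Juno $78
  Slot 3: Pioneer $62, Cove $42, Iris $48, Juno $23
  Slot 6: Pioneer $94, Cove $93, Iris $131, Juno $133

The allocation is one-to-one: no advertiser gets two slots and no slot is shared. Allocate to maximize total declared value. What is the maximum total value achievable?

This is the linear assignment problem.
Optimal: Pioneer→Slot 5 ($148), Cove→Slot 3 ($42), Iris→Slot 2 ($133), Juno→Slot 6 ($133) — total 148+42+133+133 = $456.
Row-greedy (each advertiser in turn takes its best remaining slot) gives $428, worse by 28.
Next-best assignment: Pioneer→Slot 5, Cove→Slot 2, Iris→Slot 3, Juno→Slot 6 = $455.

Max total: $456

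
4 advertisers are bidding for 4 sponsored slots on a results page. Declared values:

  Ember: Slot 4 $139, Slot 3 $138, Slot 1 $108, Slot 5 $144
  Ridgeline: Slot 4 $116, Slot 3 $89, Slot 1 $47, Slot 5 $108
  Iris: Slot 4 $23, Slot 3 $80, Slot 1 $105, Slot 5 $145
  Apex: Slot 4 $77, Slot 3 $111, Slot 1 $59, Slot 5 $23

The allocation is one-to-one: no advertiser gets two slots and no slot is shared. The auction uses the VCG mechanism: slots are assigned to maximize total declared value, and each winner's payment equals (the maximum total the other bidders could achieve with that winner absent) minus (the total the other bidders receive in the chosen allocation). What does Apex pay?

Apex pays $30.

Efficient allocation: Ember→Slot 1 ($108), Ridgeline→Slot 4 ($116), Iris→Slot 5 ($145), Apex→Slot 3 ($111); total welfare W = $480.
Apex receives Slot 3 at value $111, so the others get W − 111 = $369.
Without Apex: best allocation of the remaining 3 bidders over all 4 slots is Ember→Slot 3 ($138), Ridgeline→Slot 4 ($116), Iris→Slot 5 ($145), total $399.
VCG payment = (others' best without Apex) − (others' welfare with Apex) = 399 − 369 = $30.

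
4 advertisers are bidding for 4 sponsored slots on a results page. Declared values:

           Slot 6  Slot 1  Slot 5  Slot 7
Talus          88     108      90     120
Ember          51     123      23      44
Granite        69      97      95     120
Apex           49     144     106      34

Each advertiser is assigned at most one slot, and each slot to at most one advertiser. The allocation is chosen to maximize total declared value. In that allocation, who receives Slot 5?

Apex receives Slot 5.

Optimal: Talus→Slot 6 ($88), Ember→Slot 1 ($123), Granite→Slot 7 ($120), Apex→Slot 5 ($106) — total 88+123+120+106 = $437.
Column-greedy (each slot in turn goes to its best remaining advertiser) gives $371, worse by 66.
Next-best assignment: Talus→Slot 7, Ember→Slot 1, Granite→Slot 6, Apex→Slot 5 = $418.
Apex's own top slot is Slot 1 ($144), but forcing Apex→Slot 1 and reassigning the rest optimally gives only $410 — worse by 27.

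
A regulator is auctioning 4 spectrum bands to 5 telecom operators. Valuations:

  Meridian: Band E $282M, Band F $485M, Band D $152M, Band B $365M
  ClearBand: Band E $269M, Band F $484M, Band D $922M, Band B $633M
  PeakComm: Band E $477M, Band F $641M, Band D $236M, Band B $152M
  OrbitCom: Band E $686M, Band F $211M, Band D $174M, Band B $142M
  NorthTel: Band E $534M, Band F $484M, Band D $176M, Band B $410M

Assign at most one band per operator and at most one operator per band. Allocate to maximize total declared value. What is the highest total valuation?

Optimal: OrbitCom→Band E ($686M), PeakComm→Band F ($641M), ClearBand→Band D ($922M), NorthTel→Band B ($410M) — total 686+641+922+410 = $2659M.
Row-greedy (each operator in turn takes its best remaining band) gives $2026M, worse by 633.
Next-best assignment: OrbitCom→Band E, PeakComm→Band F, ClearBand→Band D, Meridian→Band B = $2614M.
Swapping ClearBand↔NorthTel (ClearBand→Band B $633M, NorthTel→Band D $176M) loses 523.
No other one-to-one assignment exceeds $2659M.

Max total: $2659M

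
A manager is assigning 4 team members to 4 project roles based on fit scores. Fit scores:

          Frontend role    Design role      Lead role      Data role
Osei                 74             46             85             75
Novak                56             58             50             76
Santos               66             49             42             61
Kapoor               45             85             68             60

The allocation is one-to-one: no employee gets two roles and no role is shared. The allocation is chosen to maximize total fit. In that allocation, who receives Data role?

Novak receives Data role.

Treat this as an assignment problem: match each employee to one role.
Optimal: Osei→Lead role (85 pts), Novak→Data role (76 pts), Santos→Frontend role (66 pts), Kapoor→Design role (85 pts) — total 85+76+66+85 = 312 pts.
Column-greedy (each role in turn goes to its best remaining employee) gives 270 pts, worse by 42.
Next-best assignment: Osei→Lead role, Novak→Frontend role, Santos→Data role, Kapoor→Design role = 287 pts.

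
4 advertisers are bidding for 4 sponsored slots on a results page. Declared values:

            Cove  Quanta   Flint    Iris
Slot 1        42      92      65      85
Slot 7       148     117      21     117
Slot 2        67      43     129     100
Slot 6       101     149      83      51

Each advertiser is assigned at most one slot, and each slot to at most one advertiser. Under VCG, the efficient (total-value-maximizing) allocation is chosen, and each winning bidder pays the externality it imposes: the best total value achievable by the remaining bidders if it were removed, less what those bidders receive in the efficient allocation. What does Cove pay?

Efficient allocation: Cove→Slot 7 ($148), Quanta→Slot 6 ($149), Flint→Slot 2 ($129), Iris→Slot 1 ($85); total welfare W = $511.
Cove receives Slot 7 at value $148, so the others get W − 148 = $363.
Without Cove: best allocation of the remaining 3 bidders over all 4 slots is Quanta→Slot 6 ($149), Flint→Slot 2 ($129), Iris→Slot 7 ($117), total $395.
VCG payment = (others' best without Cove) − (others' welfare with Cove) = 395 − 363 = $32.

Cove pays $32.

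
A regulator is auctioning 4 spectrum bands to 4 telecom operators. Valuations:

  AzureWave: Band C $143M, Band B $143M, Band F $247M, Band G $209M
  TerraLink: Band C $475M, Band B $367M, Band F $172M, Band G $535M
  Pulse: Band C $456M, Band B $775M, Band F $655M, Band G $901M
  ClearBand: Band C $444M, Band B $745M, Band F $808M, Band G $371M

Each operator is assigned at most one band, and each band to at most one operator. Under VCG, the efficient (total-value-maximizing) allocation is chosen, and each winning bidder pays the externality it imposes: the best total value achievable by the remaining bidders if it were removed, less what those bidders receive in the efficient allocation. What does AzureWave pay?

Efficient allocation: AzureWave→Band F ($247M), TerraLink→Band C ($475M), Pulse→Band G ($901M), ClearBand→Band B ($745M); total welfare W = $2368M.
AzureWave receives Band F at value $247M, so the others get W − 247 = $2121M.
Without AzureWave: best allocation of the remaining 3 bidders over all 4 bands is TerraLink→Band C ($475M), Pulse→Band G ($901M), ClearBand→Band F ($808M), total $2184M.
VCG payment = (others' best without AzureWave) − (others' welfare with AzureWave) = 2184 − 2121 = $63M.

AzureWave pays $63M.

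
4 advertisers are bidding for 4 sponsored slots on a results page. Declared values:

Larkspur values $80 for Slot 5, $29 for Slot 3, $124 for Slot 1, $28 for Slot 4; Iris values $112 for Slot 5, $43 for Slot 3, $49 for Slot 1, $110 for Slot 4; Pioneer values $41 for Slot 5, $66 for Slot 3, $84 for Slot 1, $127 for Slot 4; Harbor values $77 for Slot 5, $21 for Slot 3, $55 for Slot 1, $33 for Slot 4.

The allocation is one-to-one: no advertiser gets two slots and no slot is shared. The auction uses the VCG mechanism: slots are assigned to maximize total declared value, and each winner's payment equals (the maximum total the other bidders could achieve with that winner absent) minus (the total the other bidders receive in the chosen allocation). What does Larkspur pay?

Efficient allocation: Larkspur→Slot 1 ($124), Iris→Slot 5 ($112), Pioneer→Slot 4 ($127), Harbor→Slot 3 ($21); total welfare W = $384.
Larkspur receives Slot 1 at value $124, so the others get W − 124 = $260.
Without Larkspur: best allocation of the remaining 3 bidders over all 4 slots is Iris→Slot 5 ($112), Pioneer→Slot 4 ($127), Harbor→Slot 1 ($55), total $294.
VCG payment = (others' best without Larkspur) − (others' welfare with Larkspur) = 294 − 260 = $34.

Larkspur pays $34.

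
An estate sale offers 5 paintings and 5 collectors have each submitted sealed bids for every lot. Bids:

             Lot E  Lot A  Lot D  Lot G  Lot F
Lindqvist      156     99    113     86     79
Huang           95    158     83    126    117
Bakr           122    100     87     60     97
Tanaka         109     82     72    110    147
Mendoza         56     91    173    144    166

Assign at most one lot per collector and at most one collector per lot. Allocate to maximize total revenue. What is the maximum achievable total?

Max total: $702

Treat this as an assignment problem: match each collector to one lot.
Optimal: Lindqvist→Lot E ($156), Huang→Lot G ($126), Bakr→Lot A ($100), Tanaka→Lot F ($147), Mendoza→Lot D ($173) — total 156+126+100+147+173 = $702.
Max-entry greedy (repeatedly take the single best remaining cell) gives $694, worse by 8.
Swapping Bakr↔Lindqvist (Bakr→Lot E $122, Lindqvist→Lot A $99) loses 35.
Every other assignment is strictly worse.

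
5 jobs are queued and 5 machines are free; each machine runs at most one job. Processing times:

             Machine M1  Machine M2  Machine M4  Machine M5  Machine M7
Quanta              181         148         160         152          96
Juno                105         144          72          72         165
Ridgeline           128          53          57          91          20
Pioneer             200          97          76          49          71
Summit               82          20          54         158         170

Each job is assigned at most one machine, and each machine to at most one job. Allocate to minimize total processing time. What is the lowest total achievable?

Optimal: Quanta→Machine M7 (96 min), Juno→Machine M1 (105 min), Ridgeline→Machine M4 (57 min), Pioneer→Machine M5 (49 min), Summit→Machine M2 (20 min) — total 96+105+57+49+20 = 327 min.
Row-greedy (each job in turn takes its cheapest remaining machine) gives 352 min, worse by 25.
Next-best assignment: Quanta→Machine M1, Juno→Machine M4, Ridgeline→Machine M7, Pioneer→Machine M5, Summit→Machine M2 = 342 min.

Min total: 327 min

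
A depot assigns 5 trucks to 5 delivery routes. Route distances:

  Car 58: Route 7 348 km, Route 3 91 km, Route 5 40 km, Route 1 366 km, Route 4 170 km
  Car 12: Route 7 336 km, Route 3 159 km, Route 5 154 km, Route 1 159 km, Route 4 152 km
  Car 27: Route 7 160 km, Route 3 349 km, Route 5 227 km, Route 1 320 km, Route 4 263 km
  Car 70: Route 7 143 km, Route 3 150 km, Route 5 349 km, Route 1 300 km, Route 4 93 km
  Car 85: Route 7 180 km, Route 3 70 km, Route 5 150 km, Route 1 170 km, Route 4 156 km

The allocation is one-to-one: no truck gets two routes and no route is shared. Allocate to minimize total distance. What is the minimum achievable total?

Optimal: Car 58→Route 5 (40 km), Car 12→Route 1 (159 km), Car 27→Route 7 (160 km), Car 70→Route 4 (93 km), Car 85→Route 3 (70 km) — total 40+159+160+93+70 = 522 km.
Row-greedy (each truck in turn takes its cheapest remaining route) gives 672 km, worse by 150.
Next-best assignment: Car 58→Route 5, Car 12→Route 3, Car 27→Route 7, Car 70→Route 4, Car 85→Route 1 = 622 km.

Min total: 522 km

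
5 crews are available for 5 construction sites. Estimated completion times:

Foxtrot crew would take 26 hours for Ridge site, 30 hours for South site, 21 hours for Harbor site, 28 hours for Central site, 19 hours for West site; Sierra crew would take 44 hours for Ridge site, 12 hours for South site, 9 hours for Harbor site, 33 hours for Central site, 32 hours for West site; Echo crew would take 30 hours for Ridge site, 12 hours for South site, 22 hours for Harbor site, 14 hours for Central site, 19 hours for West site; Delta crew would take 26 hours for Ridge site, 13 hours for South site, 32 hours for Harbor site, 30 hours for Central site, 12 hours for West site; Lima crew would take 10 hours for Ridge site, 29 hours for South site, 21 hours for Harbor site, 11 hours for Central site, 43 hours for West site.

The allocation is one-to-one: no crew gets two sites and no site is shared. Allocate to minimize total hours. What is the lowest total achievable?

This is the linear assignment problem.
Optimal: Foxtrot crew→West site (19 hours), Sierra crew→Harbor site (9 hours), Echo crew→Central site (14 hours), Delta crew→South site (13 hours), Lima crew→Ridge site (10 hours) — total 19+9+14+13+10 = 65 hours.
Checked against all permutations: 65 hours is optimal.

Minimum total: 65 hours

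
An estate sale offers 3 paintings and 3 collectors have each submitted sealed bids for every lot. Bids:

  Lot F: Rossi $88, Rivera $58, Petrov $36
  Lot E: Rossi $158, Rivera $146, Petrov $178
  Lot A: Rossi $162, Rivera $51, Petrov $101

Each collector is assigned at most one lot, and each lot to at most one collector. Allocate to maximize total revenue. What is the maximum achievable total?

Maximum total: $398

This is the linear assignment problem.
Optimal: Rossi→Lot A ($162), Rivera→Lot F ($58), Petrov→Lot E ($178) — total 162+58+178 = $398.
Row-greedy (each collector in turn takes its best remaining lot) gives $344, worse by 54.
Next-best assignment: Rossi→Lot A, Rivera→Lot E, Petrov→Lot F = $344.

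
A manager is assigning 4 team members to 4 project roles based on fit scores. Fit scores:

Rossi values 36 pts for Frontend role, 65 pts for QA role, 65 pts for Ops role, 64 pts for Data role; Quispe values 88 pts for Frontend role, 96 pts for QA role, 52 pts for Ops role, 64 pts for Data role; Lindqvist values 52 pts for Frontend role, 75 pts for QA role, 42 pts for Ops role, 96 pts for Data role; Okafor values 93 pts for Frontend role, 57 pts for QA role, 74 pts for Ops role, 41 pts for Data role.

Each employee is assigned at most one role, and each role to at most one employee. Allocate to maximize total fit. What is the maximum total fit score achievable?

This is the linear assignment problem.
Optimal: Rossi→Ops role (65 pts), Quispe→QA role (96 pts), Lindqvist→Data role (96 pts), Okafor→Frontend role (93 pts) — total 65+96+96+93 = 350 pts.
Checked against all permutations: 350 pts is optimal.

Max total: 350 pts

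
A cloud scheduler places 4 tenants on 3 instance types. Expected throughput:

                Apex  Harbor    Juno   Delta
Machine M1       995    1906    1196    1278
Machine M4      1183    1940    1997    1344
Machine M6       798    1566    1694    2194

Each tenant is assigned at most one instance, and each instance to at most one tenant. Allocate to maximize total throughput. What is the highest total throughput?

Max total: 6097 ops/s

Optimal: Harbor→Machine M1 (1906 ops/s), Juno→Machine M4 (1997 ops/s), Delta→Machine M6 (2194 ops/s) — total 1906+1997+2194 = 6097 ops/s.
Row-greedy (each tenant in turn takes its best remaining instance) gives 4783 ops/s, worse by 1314.
Swapping Harbor↔Juno (Harbor→Machine M4 1940 ops/s, Juno→Machine M1 1196 ops/s) loses 767.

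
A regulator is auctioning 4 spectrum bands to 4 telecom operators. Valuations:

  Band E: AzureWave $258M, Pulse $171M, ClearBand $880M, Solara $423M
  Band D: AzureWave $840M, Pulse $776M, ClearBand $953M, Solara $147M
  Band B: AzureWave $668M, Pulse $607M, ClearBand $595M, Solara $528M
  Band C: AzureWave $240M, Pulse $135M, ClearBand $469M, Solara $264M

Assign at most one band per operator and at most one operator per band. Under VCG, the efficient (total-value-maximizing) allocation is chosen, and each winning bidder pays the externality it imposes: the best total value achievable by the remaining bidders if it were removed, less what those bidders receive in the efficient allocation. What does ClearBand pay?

Efficient allocation: AzureWave→Band D ($840M), Pulse→Band B ($607M), ClearBand→Band E ($880M), Solara→Band C ($264M); total welfare W = $2591M.
ClearBand receives Band E at value $880M, so the others get W − 880 = $1711M.
Without ClearBand: best allocation of the remaining 3 bidders over all 4 bands is AzureWave→Band D ($840M), Pulse→Band B ($607M), Solara→Band E ($423M), total $1870M.
VCG payment = (others' best without ClearBand) − (others' welfare with ClearBand) = 1870 − 1711 = $159M.

ClearBand pays $159M.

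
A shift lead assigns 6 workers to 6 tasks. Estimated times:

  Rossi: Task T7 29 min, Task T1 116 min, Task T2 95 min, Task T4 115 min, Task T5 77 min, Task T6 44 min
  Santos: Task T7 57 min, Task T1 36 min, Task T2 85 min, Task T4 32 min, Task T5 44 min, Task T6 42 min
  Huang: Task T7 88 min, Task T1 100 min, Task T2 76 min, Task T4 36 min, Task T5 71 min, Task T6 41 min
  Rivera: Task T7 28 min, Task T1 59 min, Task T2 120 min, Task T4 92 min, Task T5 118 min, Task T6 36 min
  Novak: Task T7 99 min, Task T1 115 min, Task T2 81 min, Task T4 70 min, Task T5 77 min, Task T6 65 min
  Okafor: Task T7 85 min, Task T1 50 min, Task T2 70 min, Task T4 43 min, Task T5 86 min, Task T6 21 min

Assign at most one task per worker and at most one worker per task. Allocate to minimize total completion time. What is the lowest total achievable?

Min total: 270 min

Optimal: Rossi→Task T7 (29 min), Santos→Task T5 (44 min), Huang→Task T4 (36 min), Rivera→Task T1 (59 min), Novak→Task T2 (81 min), Okafor→Task T6 (21 min) — total 29+44+36+59+81+21 = 270 min.
Column-greedy (each task in turn goes to its cheapest remaining worker) gives 312 min, worse by 42.
Swapping Rossi↔Huang (Rossi→Task T4 115 min, Huang→Task T7 88 min) adds 138.
No other one-to-one assignment undercuts 270 min.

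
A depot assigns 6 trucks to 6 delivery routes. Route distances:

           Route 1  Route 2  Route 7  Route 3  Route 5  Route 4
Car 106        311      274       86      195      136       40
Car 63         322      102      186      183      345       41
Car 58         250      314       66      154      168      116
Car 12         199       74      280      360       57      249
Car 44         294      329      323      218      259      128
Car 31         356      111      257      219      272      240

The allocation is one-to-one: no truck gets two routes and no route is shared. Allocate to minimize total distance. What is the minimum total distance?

Minimum total: 743 km

This is the linear assignment problem.
Optimal: Car 106→Route 7 (86 km), Car 63→Route 4 (41 km), Car 58→Route 3 (154 km), Car 12→Route 5 (57 km), Car 44→Route 1 (294 km), Car 31→Route 2 (111 km) — total 86+41+154+57+294+111 = 743 km.
Min-entry greedy (repeatedly take the single cheapest remaining cell) gives 839 km, worse by 96.
Swapping Car 44↔Car 12 (Car 44→Route 5 259 km, Car 12→Route 1 199 km) adds 107.
Checked against all permutations: 743 km is optimal.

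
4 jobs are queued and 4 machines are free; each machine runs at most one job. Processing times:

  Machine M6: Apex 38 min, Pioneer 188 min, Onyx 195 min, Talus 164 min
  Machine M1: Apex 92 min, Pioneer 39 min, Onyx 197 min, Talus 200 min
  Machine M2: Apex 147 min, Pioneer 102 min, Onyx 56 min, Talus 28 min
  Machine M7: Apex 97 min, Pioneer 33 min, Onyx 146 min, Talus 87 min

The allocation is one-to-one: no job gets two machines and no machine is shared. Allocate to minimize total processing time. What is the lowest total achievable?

Optimal: Apex→Machine M6 (38 min), Pioneer→Machine M1 (39 min), Onyx→Machine M2 (56 min), Talus→Machine M7 (87 min) — total 38+39+56+87 = 220 min.
Min-entry greedy (repeatedly take the single cheapest remaining cell) gives 296 min, worse by 76.
Swapping Pioneer↔Talus (Pioneer→Machine M7 33 min, Talus→Machine M1 200 min) adds 107.

Min total: 220 min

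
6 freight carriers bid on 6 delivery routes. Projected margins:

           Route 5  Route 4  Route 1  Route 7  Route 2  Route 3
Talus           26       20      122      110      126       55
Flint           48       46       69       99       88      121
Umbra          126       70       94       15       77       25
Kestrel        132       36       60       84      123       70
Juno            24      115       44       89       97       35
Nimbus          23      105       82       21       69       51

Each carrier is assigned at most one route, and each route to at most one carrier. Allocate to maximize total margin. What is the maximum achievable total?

Optimal: Talus→Route 1 ($122k), Flint→Route 3 ($121k), Umbra→Route 5 ($126k), Kestrel→Route 2 ($123k), Juno→Route 7 ($89k), Nimbus→Route 4 ($105k) — total 122+121+126+123+89+105 = $686k.
Row-greedy (each carrier in turn takes its best remaining route) gives $654k, worse by 32.
Next-best assignment: Talus→Route 7, Flint→Route 3, Umbra→Route 5, Kestrel→Route 2, Juno→Route 4, Nimbus→Route 1 = $677k.

Max total: $686k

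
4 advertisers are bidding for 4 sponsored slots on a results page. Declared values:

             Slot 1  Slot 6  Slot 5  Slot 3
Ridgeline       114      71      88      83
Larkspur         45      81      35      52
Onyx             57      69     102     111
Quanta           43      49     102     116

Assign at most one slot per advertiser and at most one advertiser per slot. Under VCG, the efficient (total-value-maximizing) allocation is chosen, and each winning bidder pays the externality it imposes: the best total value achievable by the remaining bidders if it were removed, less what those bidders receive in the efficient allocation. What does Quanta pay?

Efficient allocation: Ridgeline→Slot 1 ($114), Larkspur→Slot 6 ($81), Onyx→Slot 5 ($102), Quanta→Slot 3 ($116); total welfare W = $413.
Quanta receives Slot 3 at value $116, so the others get W − 116 = $297.
Without Quanta: best allocation of the remaining 3 bidders over all 4 slots is Ridgeline→Slot 1 ($114), Larkspur→Slot 6 ($81), Onyx→Slot 3 ($111), total $306.
VCG payment = (others' best without Quanta) − (others' welfare with Quanta) = 306 − 297 = $9.

Quanta pays $9.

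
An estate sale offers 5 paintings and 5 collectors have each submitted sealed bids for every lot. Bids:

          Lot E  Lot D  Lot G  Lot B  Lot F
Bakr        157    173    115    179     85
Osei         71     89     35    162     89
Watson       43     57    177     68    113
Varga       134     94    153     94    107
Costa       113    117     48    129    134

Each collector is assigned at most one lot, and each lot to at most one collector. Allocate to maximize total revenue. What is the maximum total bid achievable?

Optimal: Bakr→Lot D ($173), Osei→Lot B ($162), Watson→Lot G ($177), Varga→Lot E ($134), Costa→Lot F ($134) — total 173+162+177+134+134 = $780.
Next-best assignment: Bakr→Lot D, Osei→Lot B, Watson→Lot G, Varga→Lot F, Costa→Lot E = $732.
No other one-to-one assignment exceeds $780.

Maximum total: $780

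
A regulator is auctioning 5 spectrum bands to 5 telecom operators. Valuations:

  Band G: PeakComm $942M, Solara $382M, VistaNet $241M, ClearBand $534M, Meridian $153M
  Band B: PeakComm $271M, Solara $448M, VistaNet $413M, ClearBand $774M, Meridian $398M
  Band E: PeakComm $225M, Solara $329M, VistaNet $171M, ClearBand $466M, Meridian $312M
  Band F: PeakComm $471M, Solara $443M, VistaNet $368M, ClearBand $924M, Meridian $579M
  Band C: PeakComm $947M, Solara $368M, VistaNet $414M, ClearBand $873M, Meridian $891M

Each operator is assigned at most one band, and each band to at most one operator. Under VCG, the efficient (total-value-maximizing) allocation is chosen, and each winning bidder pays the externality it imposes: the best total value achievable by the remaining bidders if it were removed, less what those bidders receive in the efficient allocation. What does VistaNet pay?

VistaNet pays $119M.

Efficient allocation: PeakComm→Band G ($942M), Solara→Band E ($329M), VistaNet→Band B ($413M), ClearBand→Band F ($924M), Meridian→Band C ($891M); total welfare W = $3499M.
VistaNet receives Band B at value $413M, so the others get W − 413 = $3086M.
Without VistaNet: best allocation of the remaining 4 bidders over all 5 bands is PeakComm→Band G ($942M), Solara→Band B ($448M), ClearBand→Band F ($924M), Meridian→Band C ($891M), total $3205M.
VCG payment = (others' best without VistaNet) − (others' welfare with VistaNet) = 3205 − 3086 = $119M.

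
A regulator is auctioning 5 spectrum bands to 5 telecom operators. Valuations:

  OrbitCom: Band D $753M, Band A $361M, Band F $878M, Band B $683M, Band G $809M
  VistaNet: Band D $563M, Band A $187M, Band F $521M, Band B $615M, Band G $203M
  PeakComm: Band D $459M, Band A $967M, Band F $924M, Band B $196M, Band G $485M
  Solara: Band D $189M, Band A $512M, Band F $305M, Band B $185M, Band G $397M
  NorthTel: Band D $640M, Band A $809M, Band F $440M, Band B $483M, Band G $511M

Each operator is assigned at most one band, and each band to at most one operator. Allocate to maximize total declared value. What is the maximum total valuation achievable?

Optimal: OrbitCom→Band G ($809M), VistaNet→Band B ($615M), PeakComm→Band F ($924M), Solara→Band A ($512M), NorthTel→Band D ($640M) — total 809+615+924+512+640 = $3500M.
Row-greedy (each operator in turn takes its best remaining band) gives $3497M, worse by 3.
Next-best assignment: OrbitCom→Band D, VistaNet→Band B, PeakComm→Band F, Solara→Band G, NorthTel→Band A = $3498M.
No other one-to-one assignment exceeds $3500M.

Max total: $3500M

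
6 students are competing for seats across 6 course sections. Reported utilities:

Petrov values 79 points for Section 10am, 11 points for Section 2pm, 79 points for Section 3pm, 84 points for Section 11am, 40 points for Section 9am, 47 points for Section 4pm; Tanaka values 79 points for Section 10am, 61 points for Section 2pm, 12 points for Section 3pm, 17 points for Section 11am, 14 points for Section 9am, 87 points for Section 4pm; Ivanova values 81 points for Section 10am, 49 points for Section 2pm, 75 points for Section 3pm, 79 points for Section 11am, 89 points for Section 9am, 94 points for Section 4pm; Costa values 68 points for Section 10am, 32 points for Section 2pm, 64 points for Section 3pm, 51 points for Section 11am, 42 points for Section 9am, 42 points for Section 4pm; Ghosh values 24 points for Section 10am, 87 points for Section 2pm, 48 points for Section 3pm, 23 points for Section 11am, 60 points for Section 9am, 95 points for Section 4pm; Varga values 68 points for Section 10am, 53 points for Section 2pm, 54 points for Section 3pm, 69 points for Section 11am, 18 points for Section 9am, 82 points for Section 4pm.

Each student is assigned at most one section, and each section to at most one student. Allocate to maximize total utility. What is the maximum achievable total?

Optimal: Petrov→Section 11am (84 points), Tanaka→Section 10am (79 points), Ivanova→Section 9am (89 points), Costa→Section 3pm (64 points), Ghosh→Section 2pm (87 points), Varga→Section 4pm (82 points) — total 84+79+89+64+87+82 = 485 points.
Max-entry greedy (repeatedly take the single best remaining cell) gives 464 points, worse by 21.
No other one-to-one assignment exceeds 485 points.

Max total: 485 points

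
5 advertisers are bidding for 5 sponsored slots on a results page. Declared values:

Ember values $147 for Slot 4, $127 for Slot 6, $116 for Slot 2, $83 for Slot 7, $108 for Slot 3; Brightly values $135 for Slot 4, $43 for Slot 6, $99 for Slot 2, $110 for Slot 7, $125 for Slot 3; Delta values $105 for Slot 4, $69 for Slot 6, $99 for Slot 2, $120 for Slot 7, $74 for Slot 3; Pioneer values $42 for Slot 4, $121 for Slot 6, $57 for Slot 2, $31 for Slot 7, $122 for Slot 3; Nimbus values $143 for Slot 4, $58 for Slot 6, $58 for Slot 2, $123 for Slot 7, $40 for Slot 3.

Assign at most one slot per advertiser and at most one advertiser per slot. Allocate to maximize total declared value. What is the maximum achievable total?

This is a one-to-one assignment (maximum-weight bipartite matching).
Optimal: Ember→Slot 2 ($116), Brightly→Slot 3 ($125), Delta→Slot 7 ($120), Pioneer→Slot 6 ($121), Nimbus→Slot 4 ($143) — total 116+125+120+121+143 = $625.
Max-entry greedy (repeatedly take the single best remaining cell) gives $615, worse by 10.
Every other assignment is strictly worse.

Maximum total: $625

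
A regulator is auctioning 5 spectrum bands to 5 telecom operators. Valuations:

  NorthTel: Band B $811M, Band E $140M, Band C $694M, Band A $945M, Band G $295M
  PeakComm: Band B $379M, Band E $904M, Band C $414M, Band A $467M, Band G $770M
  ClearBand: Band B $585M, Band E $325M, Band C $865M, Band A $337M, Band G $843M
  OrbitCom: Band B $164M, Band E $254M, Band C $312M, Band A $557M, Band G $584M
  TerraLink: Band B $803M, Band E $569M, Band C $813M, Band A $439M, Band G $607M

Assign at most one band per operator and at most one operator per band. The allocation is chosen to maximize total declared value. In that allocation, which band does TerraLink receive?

TerraLink receives Band B.

Optimal: NorthTel→Band A ($945M), PeakComm→Band E ($904M), ClearBand→Band C ($865M), OrbitCom→Band G ($584M), TerraLink→Band B ($803M) — total 945+904+865+584+803 = $4101M.
Column-greedy (each band in turn goes to its best remaining operator) gives $3744M, worse by 357.
TerraLink's own top band is Band C ($813M), but forcing TerraLink→Band C and reassigning the rest optimally gives only $3928M — worse by 173.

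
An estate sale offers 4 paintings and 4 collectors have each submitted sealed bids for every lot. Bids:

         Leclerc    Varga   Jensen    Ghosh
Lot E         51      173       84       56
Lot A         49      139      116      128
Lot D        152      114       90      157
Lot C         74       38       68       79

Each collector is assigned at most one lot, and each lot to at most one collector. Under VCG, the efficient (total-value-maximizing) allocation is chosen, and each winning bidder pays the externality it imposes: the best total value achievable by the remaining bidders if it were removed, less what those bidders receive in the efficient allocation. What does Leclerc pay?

Efficient allocation: Leclerc→Lot D ($152), Varga→Lot E ($173), Jensen→Lot C ($68), Ghosh→Lot A ($128); total welfare W = $521.
Leclerc receives Lot D at value $152, so the others get W − 152 = $369.
Without Leclerc: best allocation of the remaining 3 bidders over all 4 lots is Varga→Lot E ($173), Jensen→Lot A ($116), Ghosh→Lot D ($157), total $446.
VCG payment = (others' best without Leclerc) − (others' welfare with Leclerc) = 446 − 369 = $77.

Leclerc pays $77.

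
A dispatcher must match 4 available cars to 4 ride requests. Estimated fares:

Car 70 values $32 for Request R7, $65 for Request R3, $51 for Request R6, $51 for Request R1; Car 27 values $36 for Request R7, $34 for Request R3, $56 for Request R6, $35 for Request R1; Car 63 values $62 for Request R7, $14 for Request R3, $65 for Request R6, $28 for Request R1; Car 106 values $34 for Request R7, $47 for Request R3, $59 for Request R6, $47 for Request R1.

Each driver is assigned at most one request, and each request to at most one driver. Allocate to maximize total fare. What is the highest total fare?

Maximum total: $230

This is the linear assignment problem.
Optimal: Car 70→Request R3 ($65), Car 27→Request R6 ($56), Car 63→Request R7 ($62), Car 106→Request R1 ($47) — total 65+56+62+47 = $230.
Column-greedy (each request in turn goes to its best remaining driver) gives $221, worse by 9.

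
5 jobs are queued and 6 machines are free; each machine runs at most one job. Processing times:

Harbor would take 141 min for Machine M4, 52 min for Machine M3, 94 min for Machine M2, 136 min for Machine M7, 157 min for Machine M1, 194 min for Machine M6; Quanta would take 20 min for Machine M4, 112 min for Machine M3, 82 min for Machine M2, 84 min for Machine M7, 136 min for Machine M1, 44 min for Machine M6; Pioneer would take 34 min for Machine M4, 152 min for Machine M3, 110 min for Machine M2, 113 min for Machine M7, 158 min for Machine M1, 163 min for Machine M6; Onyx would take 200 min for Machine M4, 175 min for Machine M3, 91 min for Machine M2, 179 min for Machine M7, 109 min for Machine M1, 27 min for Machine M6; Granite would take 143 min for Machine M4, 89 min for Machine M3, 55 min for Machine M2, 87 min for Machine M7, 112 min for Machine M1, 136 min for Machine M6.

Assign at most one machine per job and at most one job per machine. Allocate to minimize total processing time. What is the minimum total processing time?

Minimum total: 252 min

This is the linear assignment problem.
Optimal: Harbor→Machine M3 (52 min), Quanta→Machine M7 (84 min), Pioneer→Machine M4 (34 min), Onyx→Machine M6 (27 min), Granite→Machine M2 (55 min) — total 52+84+34+27+55 = 252 min.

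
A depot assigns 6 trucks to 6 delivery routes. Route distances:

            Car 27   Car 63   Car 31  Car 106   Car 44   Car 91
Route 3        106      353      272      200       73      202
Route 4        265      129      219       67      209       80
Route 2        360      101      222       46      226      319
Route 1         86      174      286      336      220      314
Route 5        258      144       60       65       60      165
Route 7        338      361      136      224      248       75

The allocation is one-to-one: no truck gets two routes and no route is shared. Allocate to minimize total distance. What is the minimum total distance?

Minimum total: 462 km

This is the linear assignment problem.
Optimal: Car 27→Route 1 (86 km), Car 63→Route 2 (101 km), Car 31→Route 5 (60 km), Car 106→Route 4 (67 km), Car 44→Route 3 (73 km), Car 91→Route 7 (75 km) — total 86+101+60+67+73+75 = 462 km.
Swapping Car 91↔Car 31 (Car 91→Route 5 165 km, Car 31→Route 7 136 km) adds 166.
Every other assignment is strictly worse.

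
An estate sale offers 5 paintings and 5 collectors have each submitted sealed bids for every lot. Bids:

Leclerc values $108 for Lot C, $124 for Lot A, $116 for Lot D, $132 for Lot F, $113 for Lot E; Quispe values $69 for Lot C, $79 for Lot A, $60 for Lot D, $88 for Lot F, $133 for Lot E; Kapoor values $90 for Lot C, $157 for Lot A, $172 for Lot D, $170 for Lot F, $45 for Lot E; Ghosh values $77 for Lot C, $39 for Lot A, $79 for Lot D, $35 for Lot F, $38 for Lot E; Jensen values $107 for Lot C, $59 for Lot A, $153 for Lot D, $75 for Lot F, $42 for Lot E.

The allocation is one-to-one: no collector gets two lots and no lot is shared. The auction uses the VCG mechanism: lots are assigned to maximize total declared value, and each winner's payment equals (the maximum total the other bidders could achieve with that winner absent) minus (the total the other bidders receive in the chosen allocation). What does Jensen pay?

Efficient allocation: Leclerc→Lot A ($124), Quispe→Lot E ($133), Kapoor→Lot F ($170), Ghosh→Lot C ($77), Jensen→Lot D ($153); total welfare W = $657.
Jensen receives Lot D at value $153, so the others get W − 153 = $504.
Without Jensen: best allocation of the remaining 4 bidders over all 5 lots is Leclerc→Lot F ($132), Quispe→Lot E ($133), Kapoor→Lot D ($172), Ghosh→Lot C ($77), total $514.
VCG payment = (others' best without Jensen) − (others' welfare with Jensen) = 514 − 504 = $10.

Jensen pays $10.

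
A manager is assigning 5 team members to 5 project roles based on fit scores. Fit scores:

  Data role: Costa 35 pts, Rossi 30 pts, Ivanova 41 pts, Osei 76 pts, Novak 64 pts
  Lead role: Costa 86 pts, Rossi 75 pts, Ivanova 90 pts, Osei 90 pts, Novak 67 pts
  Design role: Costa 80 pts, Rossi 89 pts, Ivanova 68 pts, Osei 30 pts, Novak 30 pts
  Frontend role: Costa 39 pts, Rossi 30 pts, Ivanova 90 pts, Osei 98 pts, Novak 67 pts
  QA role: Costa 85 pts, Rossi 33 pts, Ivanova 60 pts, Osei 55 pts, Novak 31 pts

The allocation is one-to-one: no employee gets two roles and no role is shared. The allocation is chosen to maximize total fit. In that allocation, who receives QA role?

Costa receives QA role.

Optimal: Costa→QA role (85 pts), Rossi→Design role (89 pts), Ivanova→Lead role (90 pts), Osei→Frontend role (98 pts), Novak→Data role (64 pts) — total 85+89+90+98+64 = 426 pts.
Column-greedy (each role in turn goes to its best remaining employee) gives 407 pts, worse by 19.
Next-best assignment: Costa→QA role, Rossi→Design role, Ivanova→Frontend role, Osei→Lead role, Novak→Data role = 418 pts.
Swapping Ivanova↔Costa (Ivanova→QA role 60 pts, Costa→Lead role 86 pts) loses 29.
Checked against all permutations: 426 pts is optimal.
Costa's own top role is Lead role (86 pts), but forcing Costa→Lead role and reassigning the rest optimally gives only 397 pts — worse by 29.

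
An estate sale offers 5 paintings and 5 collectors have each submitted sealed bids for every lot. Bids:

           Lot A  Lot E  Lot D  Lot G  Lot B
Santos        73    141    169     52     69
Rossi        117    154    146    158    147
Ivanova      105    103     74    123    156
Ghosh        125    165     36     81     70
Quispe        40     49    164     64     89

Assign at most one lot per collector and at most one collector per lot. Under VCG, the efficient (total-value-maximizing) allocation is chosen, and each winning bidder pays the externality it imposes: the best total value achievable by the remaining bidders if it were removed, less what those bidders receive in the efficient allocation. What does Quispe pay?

Efficient allocation: Santos→Lot E ($141), Rossi→Lot G ($158), Ivanova→Lot B ($156), Ghosh→Lot A ($125), Quispe→Lot D ($164); total welfare W = $744.
Quispe receives Lot D at value $164, so the others get W − 164 = $580.
Without Quispe: best allocation of the remaining 4 bidders over all 5 lots is Santos→Lot D ($169), Rossi→Lot G ($158), Ivanova→Lot B ($156), Ghosh→Lot E ($165), total $648.
VCG payment = (others' best without Quispe) − (others' welfare with Quispe) = 648 − 580 = $68.

Quispe pays $68.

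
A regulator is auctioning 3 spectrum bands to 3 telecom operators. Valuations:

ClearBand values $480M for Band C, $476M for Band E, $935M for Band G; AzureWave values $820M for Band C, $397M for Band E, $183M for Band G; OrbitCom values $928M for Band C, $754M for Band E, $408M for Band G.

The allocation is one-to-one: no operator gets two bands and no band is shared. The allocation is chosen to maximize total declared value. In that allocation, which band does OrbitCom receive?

Optimal: ClearBand→Band G ($935M), AzureWave→Band C ($820M), OrbitCom→Band E ($754M) — total 935+820+754 = $2509M.
Column-greedy (each band in turn goes to its best remaining operator) gives $1587M, worse by 922.
OrbitCom's own top band is Band C ($928M), but forcing OrbitCom→Band C and reassigning the rest optimally gives only $2260M — worse by 249.

OrbitCom receives Band E.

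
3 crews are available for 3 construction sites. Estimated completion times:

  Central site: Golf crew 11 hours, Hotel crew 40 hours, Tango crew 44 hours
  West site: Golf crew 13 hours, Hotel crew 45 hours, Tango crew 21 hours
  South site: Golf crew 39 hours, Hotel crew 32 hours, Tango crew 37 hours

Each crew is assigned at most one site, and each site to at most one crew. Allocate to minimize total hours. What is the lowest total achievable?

This is the linear assignment problem.
Optimal: Golf crew→Central site (11 hours), Hotel crew→South site (32 hours), Tango crew→West site (21 hours) — total 11+32+21 = 64 hours.
Next-best assignment: Golf crew→West site, Hotel crew→South site, Tango crew→Central site = 89 hours.
Swapping Hotel crew↔Tango crew (Hotel crew→West site 45 hours, Tango crew→South site 37 hours) adds 29.
Checked against all permutations: 64 hours is optimal.

Minimum total: 64 hours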